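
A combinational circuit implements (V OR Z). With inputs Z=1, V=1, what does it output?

Substituting: (1 OR 1)
= 1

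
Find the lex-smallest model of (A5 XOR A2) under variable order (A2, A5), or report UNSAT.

A2=0, A5=1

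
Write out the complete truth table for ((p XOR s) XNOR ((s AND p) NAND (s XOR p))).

p | s | Output
--------------
0 | 0 | 0
0 | 1 | 1
1 | 0 | 1
1 | 1 | 0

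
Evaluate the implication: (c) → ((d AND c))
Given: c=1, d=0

Antecedent (c) = 1; consequent ((d AND c)) = 0.
1 → 0 = 0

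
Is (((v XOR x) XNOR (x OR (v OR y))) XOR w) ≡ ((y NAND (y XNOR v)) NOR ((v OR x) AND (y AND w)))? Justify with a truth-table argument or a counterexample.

No. Counterexample: with w=0, v=0, x=0, y=0, Expression 1 = 1 but Expression 2 = 0.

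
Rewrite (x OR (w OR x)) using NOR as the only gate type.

((x NOR ((w NOR x) NOR (w NOR x))) NOR (x NOR ((w NOR x) NOR (w NOR x))))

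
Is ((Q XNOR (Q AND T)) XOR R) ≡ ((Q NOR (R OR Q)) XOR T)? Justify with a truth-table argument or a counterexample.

No. Counterexample: with R=0, Q=0, T=1, Expression 1 = 1 but Expression 2 = 0.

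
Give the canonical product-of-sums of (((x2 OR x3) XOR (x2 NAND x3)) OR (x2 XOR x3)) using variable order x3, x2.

ΠM() = TRUE (no maxterms)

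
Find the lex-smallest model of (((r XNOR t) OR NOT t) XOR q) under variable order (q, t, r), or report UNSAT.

q=0, t=0, r=0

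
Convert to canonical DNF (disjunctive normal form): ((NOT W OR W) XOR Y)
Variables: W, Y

(NOT W AND NOT Y) OR (W AND NOT Y)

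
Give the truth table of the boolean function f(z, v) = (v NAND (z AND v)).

z | v | Output
--------------
0 | 0 | 1
0 | 1 | 1
1 | 0 | 1
1 | 1 | 0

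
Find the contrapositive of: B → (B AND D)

Contrapositive: NOT (B AND D) → NOT B
Note: A statement and its contrapositive are logically equivalent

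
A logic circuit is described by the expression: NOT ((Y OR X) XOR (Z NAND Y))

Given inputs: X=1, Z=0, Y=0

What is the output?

Substituting: NOT ((0 OR 1) XOR (0 NAND 0))
= 1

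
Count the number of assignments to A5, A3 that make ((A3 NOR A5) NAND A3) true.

Satisfying assignments: (0,0), (0,1), (1,0), (1,1)
Count: 4 out of 4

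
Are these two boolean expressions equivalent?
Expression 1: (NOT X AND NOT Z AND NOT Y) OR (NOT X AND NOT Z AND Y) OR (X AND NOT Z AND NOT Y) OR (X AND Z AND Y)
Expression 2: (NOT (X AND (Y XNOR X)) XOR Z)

Yes, they are equivalent — the two output columns agree on all 8 assignments:
X | Z | Y | Expression 1 | Expression 2
---------------------------------------
0 | 0 | 0 | 1 | 1
0 | 0 | 1 | 1 | 1
0 | 1 | 0 | 0 | 0
0 | 1 | 1 | 0 | 0
1 | 0 | 0 | 1 | 1
1 | 0 | 1 | 0 | 0
1 | 1 | 0 | 0 | 0
1 | 1 | 1 | 1 | 1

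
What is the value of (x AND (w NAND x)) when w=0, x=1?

Substituting: (1 AND (0 NAND 1))
= 1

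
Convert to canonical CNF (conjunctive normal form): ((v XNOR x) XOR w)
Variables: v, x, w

(v OR x OR NOT w) AND (v OR NOT x OR w) AND (NOT v OR x OR w) AND (NOT v OR NOT x OR NOT w)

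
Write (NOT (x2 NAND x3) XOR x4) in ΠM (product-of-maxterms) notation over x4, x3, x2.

ΠM(0, 1, 2, 7) = (x4 OR x3 OR x2) AND (x4 OR x3 OR NOT x2) AND (x4 OR NOT x3 OR x2) AND (NOT x4 OR NOT x3 OR NOT x2)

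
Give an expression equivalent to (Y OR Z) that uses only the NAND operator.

((Y NAND Y) NAND (Z NAND Z))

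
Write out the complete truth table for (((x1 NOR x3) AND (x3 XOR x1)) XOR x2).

x1 | x2 | x3 | Output
---------------------
0 | 0 | 0 | 0
0 | 0 | 1 | 0
0 | 1 | 0 | 1
0 | 1 | 1 | 1
1 | 0 | 0 | 0
1 | 0 | 1 | 0
1 | 1 | 0 | 1
1 | 1 | 1 | 1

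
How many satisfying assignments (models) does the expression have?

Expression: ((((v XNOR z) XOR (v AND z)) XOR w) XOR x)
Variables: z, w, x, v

Satisfying assignments: (0,0,0,0), (0,0,1,1), (0,1,0,1), (0,1,1,0), (1,0,1,0), (1,0,1,1), (1,1,0,0), (1,1,0,1)
Count: 8 out of 16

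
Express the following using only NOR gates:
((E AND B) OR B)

((((E NOR E) NOR (B NOR B)) NOR B) NOR (((E NOR E) NOR (B NOR B)) NOR B))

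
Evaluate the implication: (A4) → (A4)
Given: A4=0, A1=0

Antecedent (A4) = 0; consequent (A4) = 0.
0 → 0 = 1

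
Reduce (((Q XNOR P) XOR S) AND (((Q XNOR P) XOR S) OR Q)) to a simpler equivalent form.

By absorption (E AND (E OR v) = E):
= ((Q XNOR P) XOR S)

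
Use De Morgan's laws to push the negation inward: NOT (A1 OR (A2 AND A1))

NOT A1 AND NOT (A2 AND A1)
De Morgan's: NOT(OR of terms) = AND of negations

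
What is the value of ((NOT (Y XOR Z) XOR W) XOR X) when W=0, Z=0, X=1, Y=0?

Substituting: ((NOT (0 XOR 0) XOR 0) XOR 1)
= 0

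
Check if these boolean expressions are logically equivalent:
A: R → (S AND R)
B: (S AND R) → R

No, Converse is not equivalent to original (counterexample: R=1, S=0, P=0)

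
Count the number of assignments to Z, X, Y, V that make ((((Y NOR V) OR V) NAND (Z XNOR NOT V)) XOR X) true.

Satisfying assignments: (0,0,0,0), (0,0,1,0), (0,1,0,1), (0,1,1,1), (1,0,0,1), (1,0,1,0), (1,0,1,1), (1,1,0,0)
Count: 8 out of 16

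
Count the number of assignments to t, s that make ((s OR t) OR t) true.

Satisfying assignments: (0,1), (1,0), (1,1)
Count: 3 out of 4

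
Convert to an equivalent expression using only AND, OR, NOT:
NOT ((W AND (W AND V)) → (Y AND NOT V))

(W AND (W AND V)) AND NOT (Y AND NOT V)
(Negated implication: NOT(A → B) = A AND NOT B)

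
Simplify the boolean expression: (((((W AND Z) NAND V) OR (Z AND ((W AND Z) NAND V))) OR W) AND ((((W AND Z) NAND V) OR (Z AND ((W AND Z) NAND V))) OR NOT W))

By distribution ((E OR v) AND (E OR NOT v) = E) then absorption (E OR (E AND v) = E):
= ((W AND Z) NAND V)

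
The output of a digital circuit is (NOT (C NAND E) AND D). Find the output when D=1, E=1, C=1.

Substituting: (NOT (1 NAND 1) AND 1)
= 1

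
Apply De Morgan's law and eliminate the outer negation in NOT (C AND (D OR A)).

NOT C OR NOT (D OR A)
De Morgan's: NOT(AND of terms) = OR of negations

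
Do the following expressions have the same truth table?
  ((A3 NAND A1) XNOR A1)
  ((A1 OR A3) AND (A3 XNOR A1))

No. Counterexample: with A1=1, A3=0, Expression 1 = 1 but Expression 2 = 0.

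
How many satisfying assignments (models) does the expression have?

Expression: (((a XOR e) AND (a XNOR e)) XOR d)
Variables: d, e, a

Satisfying assignments: (1,0,0), (1,0,1), (1,1,0), (1,1,1)
Count: 4 out of 8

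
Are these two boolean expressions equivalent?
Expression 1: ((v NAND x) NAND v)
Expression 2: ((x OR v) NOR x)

No. Counterexample: with x=1, v=0, Expression 1 = 1 but Expression 2 = 0.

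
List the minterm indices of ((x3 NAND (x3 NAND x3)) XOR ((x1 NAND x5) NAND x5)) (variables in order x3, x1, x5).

Σm(1, 5) = (NOT x3 AND NOT x1 AND x5) OR (x3 AND NOT x1 AND x5)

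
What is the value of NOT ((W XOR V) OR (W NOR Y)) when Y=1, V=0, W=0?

Substituting: NOT ((0 XOR 0) OR (0 NOR 1))
= 1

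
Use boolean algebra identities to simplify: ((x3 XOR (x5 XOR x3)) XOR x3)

By XOR self-cancellation ((E XOR v) XOR v = E):
= (x5 XOR x3)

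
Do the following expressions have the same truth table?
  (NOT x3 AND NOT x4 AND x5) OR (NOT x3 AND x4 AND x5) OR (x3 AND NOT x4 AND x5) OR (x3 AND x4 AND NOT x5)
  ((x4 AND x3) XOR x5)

Yes, they are equivalent — the two output columns agree on all 8 assignments:
x3 | x4 | x5 | Expression 1 | Expression 2
------------------------------------------
0 | 0 | 0 | 0 | 0
0 | 0 | 1 | 1 | 1
0 | 1 | 0 | 0 | 0
0 | 1 | 1 | 1 | 1
1 | 0 | 0 | 0 | 0
1 | 0 | 1 | 1 | 1
1 | 1 | 0 | 1 | 1
1 | 1 | 1 | 0 | 0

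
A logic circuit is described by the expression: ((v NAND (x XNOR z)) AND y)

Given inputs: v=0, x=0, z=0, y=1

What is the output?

Substituting: ((0 NAND (0 XNOR 0)) AND 1)
= 1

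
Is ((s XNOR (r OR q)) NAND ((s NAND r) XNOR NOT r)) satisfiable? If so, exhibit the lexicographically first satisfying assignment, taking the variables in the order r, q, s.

r=0, q=0, s=1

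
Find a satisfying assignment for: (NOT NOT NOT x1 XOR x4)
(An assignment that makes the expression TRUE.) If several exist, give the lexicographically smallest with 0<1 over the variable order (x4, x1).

x4=0, x1=0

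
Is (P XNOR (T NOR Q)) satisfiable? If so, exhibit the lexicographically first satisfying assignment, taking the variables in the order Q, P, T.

Q=0, P=0, T=1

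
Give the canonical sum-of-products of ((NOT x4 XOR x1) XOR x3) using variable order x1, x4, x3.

Σm(0, 3, 5, 6) = (NOT x1 AND NOT x4 AND NOT x3) OR (NOT x1 AND x4 AND x3) OR (x1 AND NOT x4 AND x3) OR (x1 AND x4 AND NOT x3)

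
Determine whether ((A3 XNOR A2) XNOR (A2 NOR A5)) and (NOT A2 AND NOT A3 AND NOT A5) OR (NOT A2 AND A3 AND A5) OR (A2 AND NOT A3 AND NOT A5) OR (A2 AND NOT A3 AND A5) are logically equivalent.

Yes, they are equivalent — the two output columns agree on all 8 assignments:
A2 | A3 | A5 | Expression 1 | Expression 2
------------------------------------------
0 | 0 | 0 | 1 | 1
0 | 0 | 1 | 0 | 0
0 | 1 | 0 | 0 | 0
0 | 1 | 1 | 1 | 1
1 | 0 | 0 | 1 | 1
1 | 0 | 1 | 1 | 1
1 | 1 | 0 | 0 | 0
1 | 1 | 1 | 0 | 0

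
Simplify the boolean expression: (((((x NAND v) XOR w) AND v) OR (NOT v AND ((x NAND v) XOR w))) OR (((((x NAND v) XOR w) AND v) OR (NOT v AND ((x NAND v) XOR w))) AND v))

By absorption (E OR (E AND v) = E) then distribution ((E AND v) OR (E AND NOT v) = E):
= ((x NAND v) XOR w)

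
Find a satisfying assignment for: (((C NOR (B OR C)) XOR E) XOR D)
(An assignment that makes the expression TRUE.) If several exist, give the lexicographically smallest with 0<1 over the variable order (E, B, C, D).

E=0, B=0, C=0, D=0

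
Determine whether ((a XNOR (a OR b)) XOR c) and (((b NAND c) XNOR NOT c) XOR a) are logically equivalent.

No. Counterexample: with c=0, a=0, b=1, Expression 1 = 0 but Expression 2 = 1.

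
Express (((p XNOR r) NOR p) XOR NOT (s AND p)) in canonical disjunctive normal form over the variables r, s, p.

(NOT r AND NOT s AND NOT p) OR (NOT r AND NOT s AND p) OR (NOT r AND s AND NOT p) OR (r AND NOT s AND p)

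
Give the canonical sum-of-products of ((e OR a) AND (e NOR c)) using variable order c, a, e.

Σm(2) = (NOT c AND a AND NOT e)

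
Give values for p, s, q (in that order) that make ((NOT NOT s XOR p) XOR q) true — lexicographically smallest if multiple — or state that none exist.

p=0, s=0, q=1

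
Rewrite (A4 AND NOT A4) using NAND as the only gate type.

((A4 NAND (A4 NAND A4)) NAND (A4 NAND (A4 NAND A4)))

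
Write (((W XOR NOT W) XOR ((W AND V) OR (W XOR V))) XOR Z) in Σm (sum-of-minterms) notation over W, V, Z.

Σm(0, 3, 5, 7) = (NOT W AND NOT V AND NOT Z) OR (NOT W AND V AND Z) OR (W AND NOT V AND Z) OR (W AND V AND Z)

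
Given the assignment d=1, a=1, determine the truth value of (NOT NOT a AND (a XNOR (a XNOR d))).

Substituting: (NOT NOT 1 AND (1 XNOR (1 XNOR 1)))
= 1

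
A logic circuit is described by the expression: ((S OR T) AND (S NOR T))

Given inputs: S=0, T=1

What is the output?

Substituting: ((0 OR 1) AND (0 NOR 1))
= 0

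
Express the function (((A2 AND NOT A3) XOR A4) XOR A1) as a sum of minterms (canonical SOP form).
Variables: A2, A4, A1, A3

Σm(2, 3, 4, 5, 8, 11, 13, 14) = (NOT A2 AND NOT A4 AND A1 AND NOT A3) OR (NOT A2 AND NOT A4 AND A1 AND A3) OR (NOT A2 AND A4 AND NOT A1 AND NOT A3) OR (NOT A2 AND A4 AND NOT A1 AND A3) OR (A2 AND NOT A4 AND NOT A1 AND NOT A3) OR (A2 AND NOT A4 AND A1 AND A3) OR (A2 AND A4 AND NOT A1 AND A3) OR (A2 AND A4 AND A1 AND NOT A3)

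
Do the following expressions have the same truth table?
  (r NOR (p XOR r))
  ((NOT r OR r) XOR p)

No. Counterexample: with r=1, p=0, Expression 1 = 0 but Expression 2 = 1.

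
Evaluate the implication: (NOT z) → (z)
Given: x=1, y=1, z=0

Antecedent (NOT z) = 1; consequent (z) = 0.
1 → 0 = 0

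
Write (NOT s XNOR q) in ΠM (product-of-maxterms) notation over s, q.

ΠM(0, 3) = (s OR q) AND (NOT s OR NOT q)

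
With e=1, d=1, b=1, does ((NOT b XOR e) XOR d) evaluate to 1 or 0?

Substituting: ((NOT 1 XOR 1) XOR 1)
= 0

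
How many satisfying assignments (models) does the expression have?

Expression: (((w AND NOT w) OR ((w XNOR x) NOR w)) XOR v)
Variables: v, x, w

Satisfying assignments: (0,1,0), (1,0,0), (1,0,1), (1,1,1)
Count: 4 out of 8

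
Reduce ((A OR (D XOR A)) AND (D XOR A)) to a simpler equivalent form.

By absorption (E AND (E OR v) = E):
= (D XOR A)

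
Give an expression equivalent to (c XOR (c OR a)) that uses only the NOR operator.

((((c NOR ((c NOR a) NOR (c NOR a))) NOR (c NOR ((c NOR a) NOR (c NOR a)))) NOR ((c NOR ((c NOR a) NOR (c NOR a))) NOR (c NOR ((c NOR a) NOR (c NOR a))))) NOR ((((c NOR c) NOR (((c NOR a) NOR (c NOR a)) NOR ((c NOR a) NOR (c NOR a)))) NOR ((c NOR c) NOR (((c NOR a) NOR (c NOR a)) NOR ((c NOR a) NOR (c NOR a))))) NOR (((c NOR c) NOR (((c NOR a) NOR (c NOR a)) NOR ((c NOR a) NOR (c NOR a)))) NOR ((c NOR c) NOR (((c NOR a) NOR (c NOR a)) NOR ((c NOR a) NOR (c NOR a)))))))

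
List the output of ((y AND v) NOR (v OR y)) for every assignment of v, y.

v | y | Output
--------------
0 | 0 | 1
0 | 1 | 0
1 | 0 | 0
1 | 1 | 0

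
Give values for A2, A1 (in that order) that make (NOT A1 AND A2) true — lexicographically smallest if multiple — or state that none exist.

A2=1, A1=0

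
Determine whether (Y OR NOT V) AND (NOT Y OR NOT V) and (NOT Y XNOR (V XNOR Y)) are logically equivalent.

Yes, they are equivalent — the two output columns agree on all 4 assignments:
Y | V | Expression 1 | Expression 2
-----------------------------------
0 | 0 | 1 | 1
0 | 1 | 0 | 0
1 | 0 | 1 | 1
1 | 1 | 0 | 0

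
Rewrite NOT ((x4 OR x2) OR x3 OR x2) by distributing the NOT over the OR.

NOT (x4 OR x2) AND NOT x3 AND NOT x2
De Morgan's: NOT(OR of terms) = AND of negations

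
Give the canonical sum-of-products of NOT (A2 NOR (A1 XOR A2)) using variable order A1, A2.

Σm(1, 2, 3) = (NOT A1 AND A2) OR (A1 AND NOT A2) OR (A1 AND A2)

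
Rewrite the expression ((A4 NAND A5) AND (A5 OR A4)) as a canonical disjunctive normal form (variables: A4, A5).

(NOT A4 AND A5) OR (A4 AND NOT A5)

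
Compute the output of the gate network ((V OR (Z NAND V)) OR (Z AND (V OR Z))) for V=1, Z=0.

Substituting: ((1 OR (0 NAND 1)) OR (0 AND (1 OR 0)))
= 1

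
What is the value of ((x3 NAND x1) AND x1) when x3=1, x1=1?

Substituting: ((1 NAND 1) AND 1)
= 0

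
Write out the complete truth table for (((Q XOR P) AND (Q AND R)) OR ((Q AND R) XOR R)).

R | Q | P | Output
------------------
0 | 0 | 0 | 0
0 | 0 | 1 | 0
0 | 1 | 0 | 0
0 | 1 | 1 | 0
1 | 0 | 0 | 1
1 | 0 | 1 | 1
1 | 1 | 0 | 1
1 | 1 | 1 | 0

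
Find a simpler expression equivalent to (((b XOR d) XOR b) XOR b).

By XOR self-cancellation ((E XOR v) XOR v = E):
= (b XOR d)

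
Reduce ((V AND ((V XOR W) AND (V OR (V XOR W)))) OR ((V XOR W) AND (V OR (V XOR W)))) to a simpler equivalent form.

By absorption (E OR (E AND v) = E) then absorption (E AND (E OR v) = E):
= (V XOR W)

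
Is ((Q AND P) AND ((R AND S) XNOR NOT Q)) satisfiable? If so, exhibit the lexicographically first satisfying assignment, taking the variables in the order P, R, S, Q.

P=1, R=0, S=0, Q=1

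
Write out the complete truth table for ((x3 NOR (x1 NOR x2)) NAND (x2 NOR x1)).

x1 | x3 | x2 | Output
---------------------
0 | 0 | 0 | 1
0 | 0 | 1 | 1
0 | 1 | 0 | 1
0 | 1 | 1 | 1
1 | 0 | 0 | 1
1 | 0 | 1 | 1
1 | 1 | 0 | 1
1 | 1 | 1 | 1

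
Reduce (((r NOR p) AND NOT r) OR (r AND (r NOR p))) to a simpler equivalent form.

By distribution ((E AND v) OR (E AND NOT v) = E):
= (r NOR p)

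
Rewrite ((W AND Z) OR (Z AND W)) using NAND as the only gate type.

((((W NAND Z) NAND (W NAND Z)) NAND ((W NAND Z) NAND (W NAND Z))) NAND (((Z NAND W) NAND (Z NAND W)) NAND ((Z NAND W) NAND (Z NAND W))))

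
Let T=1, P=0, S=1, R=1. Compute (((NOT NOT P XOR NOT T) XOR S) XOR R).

Substituting: (((NOT NOT 0 XOR NOT 1) XOR 1) XOR 1)
= 0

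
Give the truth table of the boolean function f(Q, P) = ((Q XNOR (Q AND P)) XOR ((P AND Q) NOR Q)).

Q | P | Output
--------------
0 | 0 | 0
0 | 1 | 0
1 | 0 | 0
1 | 1 | 1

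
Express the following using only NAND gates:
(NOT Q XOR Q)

(((Q NAND Q) NAND ((Q NAND Q) NAND Q)) NAND (Q NAND ((Q NAND Q) NAND Q)))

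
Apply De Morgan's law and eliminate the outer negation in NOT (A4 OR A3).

NOT A4 AND NOT A3
De Morgan's: NOT(OR of terms) = AND of negations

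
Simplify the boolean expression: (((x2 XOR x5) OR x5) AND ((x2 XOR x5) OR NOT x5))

By distribution ((E OR v) AND (E OR NOT v) = E):
= (x2 XOR x5)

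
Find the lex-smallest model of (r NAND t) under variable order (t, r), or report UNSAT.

t=0, r=0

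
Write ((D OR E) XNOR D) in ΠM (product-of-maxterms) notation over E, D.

ΠM(2) = (NOT E OR D)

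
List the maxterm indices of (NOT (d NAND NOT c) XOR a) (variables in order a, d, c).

ΠM(0, 1, 3, 6) = (a OR d OR c) AND (a OR d OR NOT c) AND (a OR NOT d OR NOT c) AND (NOT a OR NOT d OR c)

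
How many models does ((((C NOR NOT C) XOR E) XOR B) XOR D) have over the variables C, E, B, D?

Satisfying assignments: (0,0,0,1), (0,0,1,0), (0,1,0,0), (0,1,1,1), (1,0,0,1), (1,0,1,0), (1,1,0,0), (1,1,1,1)
Count: 8 out of 16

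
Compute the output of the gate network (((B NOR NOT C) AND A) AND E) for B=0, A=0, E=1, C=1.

Substituting: (((0 NOR NOT 1) AND 0) AND 1)
= 0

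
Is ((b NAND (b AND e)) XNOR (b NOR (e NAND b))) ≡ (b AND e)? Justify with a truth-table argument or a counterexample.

Yes, they are equivalent — the two output columns agree on all 4 assignments:
b | e | Expression 1 | Expression 2
-----------------------------------
0 | 0 | 0 | 0
0 | 1 | 0 | 0
1 | 0 | 0 | 0
1 | 1 | 1 | 1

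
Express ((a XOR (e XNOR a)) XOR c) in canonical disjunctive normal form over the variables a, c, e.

(NOT a AND NOT c AND NOT e) OR (NOT a AND c AND e) OR (a AND NOT c AND NOT e) OR (a AND c AND e)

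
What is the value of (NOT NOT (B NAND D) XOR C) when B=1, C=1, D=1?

Substituting: (NOT NOT (1 NAND 1) XOR 1)
= 1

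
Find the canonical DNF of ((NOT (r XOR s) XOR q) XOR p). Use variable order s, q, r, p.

(NOT s AND NOT q AND NOT r AND NOT p) OR (NOT s AND NOT q AND r AND p) OR (NOT s AND q AND NOT r AND p) OR (NOT s AND q AND r AND NOT p) OR (s AND NOT q AND NOT r AND p) OR (s AND NOT q AND r AND NOT p) OR (s AND q AND NOT r AND NOT p) OR (s AND q AND r AND p)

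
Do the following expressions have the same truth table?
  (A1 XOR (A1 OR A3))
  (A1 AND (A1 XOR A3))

No. Counterexample: with A1=0, A3=1, Expression 1 = 1 but Expression 2 = 0.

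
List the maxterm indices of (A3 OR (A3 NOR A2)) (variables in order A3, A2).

ΠM(1) = (A3 OR NOT A2)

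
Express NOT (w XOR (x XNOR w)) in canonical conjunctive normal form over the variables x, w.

(x OR w) AND (x OR NOT w)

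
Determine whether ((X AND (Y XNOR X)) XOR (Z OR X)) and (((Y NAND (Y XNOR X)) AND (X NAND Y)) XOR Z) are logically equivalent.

No. Counterexample: with X=0, Y=0, Z=0, Expression 1 = 0 but Expression 2 = 1.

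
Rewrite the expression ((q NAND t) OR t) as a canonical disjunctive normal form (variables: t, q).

(NOT t AND NOT q) OR (NOT t AND q) OR (t AND NOT q) OR (t AND q)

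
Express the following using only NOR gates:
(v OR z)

((v NOR z) NOR (v NOR z))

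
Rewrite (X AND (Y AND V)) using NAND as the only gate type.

((X NAND ((Y NAND V) NAND (Y NAND V))) NAND (X NAND ((Y NAND V) NAND (Y NAND V))))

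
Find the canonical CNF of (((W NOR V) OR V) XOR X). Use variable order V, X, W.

(V OR X OR NOT W) AND (V OR NOT X OR W) AND (NOT V OR NOT X OR W) AND (NOT V OR NOT X OR NOT W)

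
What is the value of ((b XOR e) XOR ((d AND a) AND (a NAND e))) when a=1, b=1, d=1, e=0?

Substituting: ((1 XOR 0) XOR ((1 AND 1) AND (1 NAND 0)))
= 0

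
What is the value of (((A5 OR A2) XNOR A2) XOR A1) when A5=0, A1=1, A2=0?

Substituting: (((0 OR 0) XNOR 0) XOR 1)
= 0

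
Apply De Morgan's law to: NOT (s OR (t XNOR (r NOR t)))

NOT s AND NOT (t XNOR (r NOR t))
De Morgan's: NOT(OR of terms) = AND of negations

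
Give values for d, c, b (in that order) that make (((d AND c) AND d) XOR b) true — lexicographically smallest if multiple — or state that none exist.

d=0, c=0, b=1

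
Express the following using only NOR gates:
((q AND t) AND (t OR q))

((((q NOR q) NOR (t NOR t)) NOR ((q NOR q) NOR (t NOR t))) NOR (((t NOR q) NOR (t NOR q)) NOR ((t NOR q) NOR (t NOR q))))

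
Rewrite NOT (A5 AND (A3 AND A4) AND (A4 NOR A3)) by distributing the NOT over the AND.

NOT A5 OR NOT (A3 AND A4) OR NOT (A4 NOR A3)
De Morgan's: NOT(AND of terms) = OR of negations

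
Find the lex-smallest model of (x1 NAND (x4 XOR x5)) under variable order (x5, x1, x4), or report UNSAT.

x5=0, x1=0, x4=0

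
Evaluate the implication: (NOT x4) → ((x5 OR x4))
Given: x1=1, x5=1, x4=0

Antecedent (NOT x4) = 1; consequent ((x5 OR x4)) = 1.
1 → 1 = 1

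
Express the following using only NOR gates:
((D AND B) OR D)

((((D NOR D) NOR (B NOR B)) NOR D) NOR (((D NOR D) NOR (B NOR B)) NOR D))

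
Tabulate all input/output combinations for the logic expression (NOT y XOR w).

y | w | Output
--------------
0 | 0 | 1
0 | 1 | 0
1 | 0 | 0
1 | 1 | 1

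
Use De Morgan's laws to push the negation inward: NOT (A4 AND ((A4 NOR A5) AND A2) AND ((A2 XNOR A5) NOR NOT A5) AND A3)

NOT A4 OR NOT ((A4 NOR A5) AND A2) OR NOT ((A2 XNOR A5) NOR NOT A5) OR NOT A3
De Morgan's: NOT(AND of terms) = OR of negations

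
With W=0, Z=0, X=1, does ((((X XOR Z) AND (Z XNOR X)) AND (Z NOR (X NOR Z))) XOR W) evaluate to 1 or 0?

Substituting: ((((1 XOR 0) AND (0 XNOR 1)) AND (0 NOR (1 NOR 0))) XOR 0)
= 0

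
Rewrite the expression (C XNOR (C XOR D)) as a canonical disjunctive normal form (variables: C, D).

(NOT C AND NOT D) OR (C AND NOT D)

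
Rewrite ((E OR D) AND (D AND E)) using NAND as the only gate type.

((((E NAND E) NAND (D NAND D)) NAND ((D NAND E) NAND (D NAND E))) NAND (((E NAND E) NAND (D NAND D)) NAND ((D NAND E) NAND (D NAND E))))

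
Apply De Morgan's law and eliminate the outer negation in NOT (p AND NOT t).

NOT p OR t
De Morgan's: NOT(AND of terms) = OR of negations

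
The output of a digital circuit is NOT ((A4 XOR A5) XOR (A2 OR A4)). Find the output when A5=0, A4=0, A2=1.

Substituting: NOT ((0 XOR 0) XOR (1 OR 0))
= 0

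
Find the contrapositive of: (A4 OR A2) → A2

Contrapositive: NOT A2 → NOT (A4 OR A2)
Note: A statement and its contrapositive are logically equivalent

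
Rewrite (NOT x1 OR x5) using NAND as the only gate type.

(((x1 NAND x1) NAND (x1 NAND x1)) NAND (x5 NAND x5))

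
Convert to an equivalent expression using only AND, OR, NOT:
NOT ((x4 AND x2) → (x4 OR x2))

(x4 AND x2) AND NOT (x4 OR x2)
(Negated implication: NOT(A → B) = A AND NOT B)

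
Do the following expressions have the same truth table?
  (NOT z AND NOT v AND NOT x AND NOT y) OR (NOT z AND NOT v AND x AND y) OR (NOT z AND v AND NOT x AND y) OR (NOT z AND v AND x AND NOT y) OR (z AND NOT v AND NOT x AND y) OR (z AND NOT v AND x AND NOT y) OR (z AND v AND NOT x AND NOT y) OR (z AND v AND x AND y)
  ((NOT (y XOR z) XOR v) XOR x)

Yes, they are equivalent — the two output columns agree on all 16 assignments:
z | v | x | y | Expression 1 | Expression 2
-------------------------------------------
0 | 0 | 0 | 0 | 1 | 1
0 | 0 | 0 | 1 | 0 | 0
0 | 0 | 1 | 0 | 0 | 0
0 | 0 | 1 | 1 | 1 | 1
0 | 1 | 0 | 0 | 0 | 0
0 | 1 | 0 | 1 | 1 | 1
0 | 1 | 1 | 0 | 1 | 1
0 | 1 | 1 | 1 | 0 | 0
1 | 0 | 0 | 0 | 0 | 0
1 | 0 | 0 | 1 | 1 | 1
1 | 0 | 1 | 0 | 1 | 1
1 | 0 | 1 | 1 | 0 | 0
1 | 1 | 0 | 0 | 1 | 1
1 | 1 | 0 | 1 | 0 | 0
1 | 1 | 1 | 0 | 0 | 0
1 | 1 | 1 | 1 | 1 | 1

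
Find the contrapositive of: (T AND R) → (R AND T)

Contrapositive: NOT (R AND T) → NOT (T AND R)
Note: A statement and its contrapositive are logically equivalent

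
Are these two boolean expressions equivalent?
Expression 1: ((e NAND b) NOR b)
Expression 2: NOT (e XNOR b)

No. Counterexample: with b=0, e=1, Expression 1 = 0 but Expression 2 = 1.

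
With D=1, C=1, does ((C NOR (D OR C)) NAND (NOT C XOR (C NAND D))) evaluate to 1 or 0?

Substituting: ((1 NOR (1 OR 1)) NAND (NOT 1 XOR (1 NAND 1)))
= 1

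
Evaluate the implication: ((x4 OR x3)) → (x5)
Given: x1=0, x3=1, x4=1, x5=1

Antecedent ((x4 OR x3)) = 1; consequent (x5) = 1.
1 → 1 = 1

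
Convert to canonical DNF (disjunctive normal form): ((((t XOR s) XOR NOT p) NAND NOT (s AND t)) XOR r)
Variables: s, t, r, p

(NOT s AND NOT t AND NOT r AND p) OR (NOT s AND NOT t AND r AND NOT p) OR (NOT s AND t AND NOT r AND NOT p) OR (NOT s AND t AND r AND p) OR (s AND NOT t AND NOT r AND NOT p) OR (s AND NOT t AND r AND p) OR (s AND t AND NOT r AND NOT p) OR (s AND t AND NOT r AND p)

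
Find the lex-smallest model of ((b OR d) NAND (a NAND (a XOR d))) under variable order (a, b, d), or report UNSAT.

a=0, b=0, d=0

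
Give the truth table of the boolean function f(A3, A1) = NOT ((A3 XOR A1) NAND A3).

A3 | A1 | Output
----------------
0 | 0 | 0
0 | 1 | 0
1 | 0 | 1
1 | 1 | 0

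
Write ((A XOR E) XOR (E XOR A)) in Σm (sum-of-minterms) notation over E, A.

Σm() = FALSE (no minterms)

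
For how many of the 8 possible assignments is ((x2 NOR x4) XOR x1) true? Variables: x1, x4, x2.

Satisfying assignments: (0,0,0), (1,0,1), (1,1,0), (1,1,1)
Count: 4 out of 8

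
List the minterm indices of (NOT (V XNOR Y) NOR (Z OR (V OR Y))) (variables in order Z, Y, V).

Σm(0) = (NOT Z AND NOT Y AND NOT V)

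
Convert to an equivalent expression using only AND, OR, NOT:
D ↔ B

(D AND B) OR (NOT D AND NOT B)
(Biconditional = both true or both false)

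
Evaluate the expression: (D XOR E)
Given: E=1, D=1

Substituting: (1 XOR 1)
= 0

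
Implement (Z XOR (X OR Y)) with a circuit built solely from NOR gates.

((((Z NOR ((X NOR Y) NOR (X NOR Y))) NOR (Z NOR ((X NOR Y) NOR (X NOR Y)))) NOR ((Z NOR ((X NOR Y) NOR (X NOR Y))) NOR (Z NOR ((X NOR Y) NOR (X NOR Y))))) NOR ((((Z NOR Z) NOR (((X NOR Y) NOR (X NOR Y)) NOR ((X NOR Y) NOR (X NOR Y)))) NOR ((Z NOR Z) NOR (((X NOR Y) NOR (X NOR Y)) NOR ((X NOR Y) NOR (X NOR Y))))) NOR (((Z NOR Z) NOR (((X NOR Y) NOR (X NOR Y)) NOR ((X NOR Y) NOR (X NOR Y)))) NOR ((Z NOR Z) NOR (((X NOR Y) NOR (X NOR Y)) NOR ((X NOR Y) NOR (X NOR Y)))))))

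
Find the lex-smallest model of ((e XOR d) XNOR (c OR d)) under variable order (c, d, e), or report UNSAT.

c=0, d=0, e=0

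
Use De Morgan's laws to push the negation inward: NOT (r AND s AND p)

NOT r OR NOT s OR NOT p
De Morgan's: NOT(AND of terms) = OR of negations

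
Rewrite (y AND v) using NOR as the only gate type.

((y NOR y) NOR (v NOR v))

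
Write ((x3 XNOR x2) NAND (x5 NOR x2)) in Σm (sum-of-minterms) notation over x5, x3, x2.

Σm(1, 2, 3, 4, 5, 6, 7) = (NOT x5 AND NOT x3 AND x2) OR (NOT x5 AND x3 AND NOT x2) OR (NOT x5 AND x3 AND x2) OR (x5 AND NOT x3 AND NOT x2) OR (x5 AND NOT x3 AND x2) OR (x5 AND x3 AND NOT x2) OR (x5 AND x3 AND x2)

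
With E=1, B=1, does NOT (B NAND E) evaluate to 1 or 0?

Substituting: NOT (1 NAND 1)
= 1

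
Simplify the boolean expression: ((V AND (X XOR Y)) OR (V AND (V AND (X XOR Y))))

By absorption (E OR (E AND v) = E):
= (V AND (X XOR Y))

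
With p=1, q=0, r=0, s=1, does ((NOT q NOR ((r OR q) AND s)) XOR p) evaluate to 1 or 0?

Substituting: ((NOT 0 NOR ((0 OR 0) AND 1)) XOR 1)
= 1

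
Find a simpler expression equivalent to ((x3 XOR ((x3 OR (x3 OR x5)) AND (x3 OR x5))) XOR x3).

By XOR self-cancellation ((E XOR v) XOR v = E) then absorption (E AND (E OR v) = E):
= (x3 OR x5)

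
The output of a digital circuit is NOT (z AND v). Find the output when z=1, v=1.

Substituting: NOT (1 AND 1)
= 0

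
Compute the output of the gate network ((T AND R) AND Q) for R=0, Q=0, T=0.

Substituting: ((0 AND 0) AND 0)
= 0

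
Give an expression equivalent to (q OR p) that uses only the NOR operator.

((q NOR p) NOR (q NOR p))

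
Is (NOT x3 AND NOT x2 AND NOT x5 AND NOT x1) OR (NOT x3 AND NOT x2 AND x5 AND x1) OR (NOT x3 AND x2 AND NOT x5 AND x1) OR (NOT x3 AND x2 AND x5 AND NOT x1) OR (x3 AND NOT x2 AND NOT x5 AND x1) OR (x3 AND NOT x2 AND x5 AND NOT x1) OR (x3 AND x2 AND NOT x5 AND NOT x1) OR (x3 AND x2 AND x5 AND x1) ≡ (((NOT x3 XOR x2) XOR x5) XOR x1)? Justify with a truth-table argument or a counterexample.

Yes, they are equivalent — the two output columns agree on all 16 assignments:
x3 | x2 | x5 | x1 | Expression 1 | Expression 2
-----------------------------------------------
0 | 0 | 0 | 0 | 1 | 1
0 | 0 | 0 | 1 | 0 | 0
0 | 0 | 1 | 0 | 0 | 0
0 | 0 | 1 | 1 | 1 | 1
0 | 1 | 0 | 0 | 0 | 0
0 | 1 | 0 | 1 | 1 | 1
0 | 1 | 1 | 0 | 1 | 1
0 | 1 | 1 | 1 | 0 | 0
1 | 0 | 0 | 0 | 0 | 0
1 | 0 | 0 | 1 | 1 | 1
1 | 0 | 1 | 0 | 1 | 1
1 | 0 | 1 | 1 | 0 | 0
1 | 1 | 0 | 0 | 1 | 1
1 | 1 | 0 | 1 | 0 | 0
1 | 1 | 1 | 0 | 0 | 0
1 | 1 | 1 | 1 | 1 | 1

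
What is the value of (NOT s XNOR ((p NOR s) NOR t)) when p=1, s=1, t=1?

Substituting: (NOT 1 XNOR ((1 NOR 1) NOR 1))
= 1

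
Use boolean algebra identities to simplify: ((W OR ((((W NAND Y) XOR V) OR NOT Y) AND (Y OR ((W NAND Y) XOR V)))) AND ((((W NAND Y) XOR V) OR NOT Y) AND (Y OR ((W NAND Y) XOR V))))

By absorption (E AND (E OR v) = E) then distribution ((E OR v) AND (E OR NOT v) = E):
= ((W NAND Y) XOR V)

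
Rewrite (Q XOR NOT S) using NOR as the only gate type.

((((Q NOR (S NOR S)) NOR (Q NOR (S NOR S))) NOR ((Q NOR (S NOR S)) NOR (Q NOR (S NOR S)))) NOR ((((Q NOR Q) NOR ((S NOR S) NOR (S NOR S))) NOR ((Q NOR Q) NOR ((S NOR S) NOR (S NOR S)))) NOR (((Q NOR Q) NOR ((S NOR S) NOR (S NOR S))) NOR ((Q NOR Q) NOR ((S NOR S) NOR (S NOR S))))))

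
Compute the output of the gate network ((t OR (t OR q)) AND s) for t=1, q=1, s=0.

Substituting: ((1 OR (1 OR 1)) AND 0)
= 0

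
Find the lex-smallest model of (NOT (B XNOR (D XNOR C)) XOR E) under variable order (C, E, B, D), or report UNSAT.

C=0, E=0, B=0, D=0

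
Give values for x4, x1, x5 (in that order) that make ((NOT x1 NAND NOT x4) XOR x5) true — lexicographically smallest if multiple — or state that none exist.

x4=0, x1=0, x5=1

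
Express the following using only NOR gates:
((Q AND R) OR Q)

((((Q NOR Q) NOR (R NOR R)) NOR Q) NOR (((Q NOR Q) NOR (R NOR R)) NOR Q))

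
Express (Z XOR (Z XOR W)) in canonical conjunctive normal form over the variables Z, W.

(Z OR W) AND (NOT Z OR W)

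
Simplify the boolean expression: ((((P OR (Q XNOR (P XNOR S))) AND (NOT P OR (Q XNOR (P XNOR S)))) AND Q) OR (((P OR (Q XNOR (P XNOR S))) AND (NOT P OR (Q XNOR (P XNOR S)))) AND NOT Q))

By distribution ((E AND v) OR (E AND NOT v) = E) then distribution ((E OR v) AND (E OR NOT v) = E):
= (Q XNOR (P XNOR S))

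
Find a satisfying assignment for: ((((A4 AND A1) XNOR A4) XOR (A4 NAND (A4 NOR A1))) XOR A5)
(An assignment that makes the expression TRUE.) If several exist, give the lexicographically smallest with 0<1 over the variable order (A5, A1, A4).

A5=0, A1=0, A4=1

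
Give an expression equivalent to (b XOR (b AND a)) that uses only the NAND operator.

((b NAND (b NAND ((b NAND a) NAND (b NAND a)))) NAND (((b NAND a) NAND (b NAND a)) NAND (b NAND ((b NAND a) NAND (b NAND a)))))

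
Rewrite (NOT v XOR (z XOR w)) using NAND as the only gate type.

(((v NAND v) NAND ((v NAND v) NAND ((z NAND (z NAND w)) NAND (w NAND (z NAND w))))) NAND (((z NAND (z NAND w)) NAND (w NAND (z NAND w))) NAND ((v NAND v) NAND ((z NAND (z NAND w)) NAND (w NAND (z NAND w))))))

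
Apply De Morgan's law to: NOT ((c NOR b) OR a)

NOT (c NOR b) AND NOT a
De Morgan's: NOT(OR of terms) = AND of negations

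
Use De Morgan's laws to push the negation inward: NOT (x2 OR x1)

NOT x2 AND NOT x1
De Morgan's: NOT(OR of terms) = AND of negations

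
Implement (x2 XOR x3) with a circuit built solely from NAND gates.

((x2 NAND (x2 NAND x3)) NAND (x3 NAND (x2 NAND x3)))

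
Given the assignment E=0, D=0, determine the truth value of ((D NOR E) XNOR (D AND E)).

Substituting: ((0 NOR 0) XNOR (0 AND 0))
= 0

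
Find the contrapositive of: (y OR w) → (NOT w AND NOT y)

Contrapositive: NOT (NOT w AND NOT y) → NOT (y OR w)
Note: A statement and its contrapositive are logically equivalent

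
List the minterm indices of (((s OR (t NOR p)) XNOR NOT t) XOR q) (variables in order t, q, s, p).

Σm(0, 2, 3, 5, 8, 9, 14, 15) = (NOT t AND NOT q AND NOT s AND NOT p) OR (NOT t AND NOT q AND s AND NOT p) OR (NOT t AND NOT q AND s AND p) OR (NOT t AND q AND NOT s AND p) OR (t AND NOT q AND NOT s AND NOT p) OR (t AND NOT q AND NOT s AND p) OR (t AND q AND s AND NOT p) OR (t AND q AND s AND p)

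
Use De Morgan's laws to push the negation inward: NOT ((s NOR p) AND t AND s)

NOT (s NOR p) OR NOT t OR NOT s
De Morgan's: NOT(AND of terms) = OR of negations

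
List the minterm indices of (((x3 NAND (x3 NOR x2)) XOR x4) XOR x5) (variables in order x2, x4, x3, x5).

Σm(0, 2, 5, 7, 8, 10, 13, 15) = (NOT x2 AND NOT x4 AND NOT x3 AND NOT x5) OR (NOT x2 AND NOT x4 AND x3 AND NOT x5) OR (NOT x2 AND x4 AND NOT x3 AND x5) OR (NOT x2 AND x4 AND x3 AND x5) OR (x2 AND NOT x4 AND NOT x3 AND NOT x5) OR (x2 AND NOT x4 AND x3 AND NOT x5) OR (x2 AND x4 AND NOT x3 AND x5) OR (x2 AND x4 AND x3 AND x5)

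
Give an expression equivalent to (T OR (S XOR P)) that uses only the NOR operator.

((T NOR ((((S NOR P) NOR (S NOR P)) NOR ((S NOR P) NOR (S NOR P))) NOR ((((S NOR S) NOR (P NOR P)) NOR ((S NOR S) NOR (P NOR P))) NOR (((S NOR S) NOR (P NOR P)) NOR ((S NOR S) NOR (P NOR P)))))) NOR (T NOR ((((S NOR P) NOR (S NOR P)) NOR ((S NOR P) NOR (S NOR P))) NOR ((((S NOR S) NOR (P NOR P)) NOR ((S NOR S) NOR (P NOR P))) NOR (((S NOR S) NOR (P NOR P)) NOR ((S NOR S) NOR (P NOR P)))))))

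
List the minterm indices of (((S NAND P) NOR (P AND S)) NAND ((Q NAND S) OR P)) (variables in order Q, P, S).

Σm(0, 1, 2, 3, 4, 5, 6, 7) = (NOT Q AND NOT P AND NOT S) OR (NOT Q AND NOT P AND S) OR (NOT Q AND P AND NOT S) OR (NOT Q AND P AND S) OR (Q AND NOT P AND NOT S) OR (Q AND NOT P AND S) OR (Q AND P AND NOT S) OR (Q AND P AND S)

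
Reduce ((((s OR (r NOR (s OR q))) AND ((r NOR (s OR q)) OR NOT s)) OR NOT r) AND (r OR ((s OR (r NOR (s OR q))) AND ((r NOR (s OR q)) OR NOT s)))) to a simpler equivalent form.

By distribution ((E OR v) AND (E OR NOT v) = E) then distribution ((E OR v) AND (E OR NOT v) = E):
= (r NOR (s OR q))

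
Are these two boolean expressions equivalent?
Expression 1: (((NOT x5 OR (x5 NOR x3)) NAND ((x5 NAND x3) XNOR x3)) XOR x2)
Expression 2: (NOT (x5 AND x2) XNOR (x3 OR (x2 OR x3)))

No. Counterexample: with x2=0, x5=0, x3=0, Expression 1 = 1 but Expression 2 = 0.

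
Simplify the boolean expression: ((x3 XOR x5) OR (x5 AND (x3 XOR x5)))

By absorption (E OR (E AND v) = E):
= (x3 XOR x5)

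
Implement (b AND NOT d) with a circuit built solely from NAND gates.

((b NAND (d NAND d)) NAND (b NAND (d NAND d)))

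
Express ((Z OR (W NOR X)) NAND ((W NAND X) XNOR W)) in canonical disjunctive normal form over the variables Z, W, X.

(NOT Z AND NOT W AND NOT X) OR (NOT Z AND NOT W AND X) OR (NOT Z AND W AND NOT X) OR (NOT Z AND W AND X) OR (Z AND NOT W AND NOT X) OR (Z AND NOT W AND X) OR (Z AND W AND X)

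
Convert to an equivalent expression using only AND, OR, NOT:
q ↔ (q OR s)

(q AND (q OR s)) OR (NOT q AND NOT (q OR s))
(Biconditional = both true or both false)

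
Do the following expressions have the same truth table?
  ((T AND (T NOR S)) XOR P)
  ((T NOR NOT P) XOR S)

No. Counterexample: with T=0, P=0, S=1, Expression 1 = 0 but Expression 2 = 1.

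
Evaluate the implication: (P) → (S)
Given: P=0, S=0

Antecedent (P) = 0; consequent (S) = 0.
0 → 0 = 1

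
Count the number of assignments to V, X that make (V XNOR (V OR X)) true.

Satisfying assignments: (0,0), (1,0), (1,1)
Count: 3 out of 4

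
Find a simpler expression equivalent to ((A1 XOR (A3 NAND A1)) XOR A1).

By XOR self-cancellation ((E XOR v) XOR v = E):
= (A3 NAND A1)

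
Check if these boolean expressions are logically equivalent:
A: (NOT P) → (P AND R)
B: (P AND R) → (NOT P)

No, Converse is not equivalent to original (counterexample: R=0, P=0)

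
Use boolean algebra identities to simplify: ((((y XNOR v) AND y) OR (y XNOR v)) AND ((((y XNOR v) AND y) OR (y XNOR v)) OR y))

By absorption (E AND (E OR v) = E) then absorption (E OR (E AND v) = E):
= (y XNOR v)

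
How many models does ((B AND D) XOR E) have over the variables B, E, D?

Satisfying assignments: (0,1,0), (0,1,1), (1,0,1), (1,1,0)
Count: 4 out of 8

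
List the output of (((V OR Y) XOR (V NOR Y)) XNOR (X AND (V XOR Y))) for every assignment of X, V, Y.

X | V | Y | Output
------------------
0 | 0 | 0 | 0
0 | 0 | 1 | 0
0 | 1 | 0 | 0
0 | 1 | 1 | 0
1 | 0 | 0 | 0
1 | 0 | 1 | 1
1 | 1 | 0 | 1
1 | 1 | 1 | 0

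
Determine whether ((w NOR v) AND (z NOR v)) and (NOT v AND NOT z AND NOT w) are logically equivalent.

Yes, they are equivalent — the two output columns agree on all 8 assignments:
v | z | w | Expression 1 | Expression 2
---------------------------------------
0 | 0 | 0 | 1 | 1
0 | 0 | 1 | 0 | 0
0 | 1 | 0 | 0 | 0
0 | 1 | 1 | 0 | 0
1 | 0 | 0 | 0 | 0
1 | 0 | 1 | 0 | 0
1 | 1 | 0 | 0 | 0
1 | 1 | 1 | 0 | 0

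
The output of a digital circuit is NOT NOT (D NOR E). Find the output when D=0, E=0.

Substituting: NOT NOT (0 NOR 0)
= 1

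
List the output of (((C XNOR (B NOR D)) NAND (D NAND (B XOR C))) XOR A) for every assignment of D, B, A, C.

D | B | A | C | Output
----------------------
0 | 0 | 0 | 0 | 1
0 | 0 | 0 | 1 | 0
0 | 0 | 1 | 0 | 0
0 | 0 | 1 | 1 | 1
0 | 1 | 0 | 0 | 0
0 | 1 | 0 | 1 | 1
0 | 1 | 1 | 0 | 1
0 | 1 | 1 | 1 | 0
1 | 0 | 0 | 0 | 0
1 | 0 | 0 | 1 | 1
1 | 0 | 1 | 0 | 1
1 | 0 | 1 | 1 | 0
1 | 1 | 0 | 0 | 1
1 | 1 | 0 | 1 | 1
1 | 1 | 1 | 0 | 0
1 | 1 | 1 | 1 | 0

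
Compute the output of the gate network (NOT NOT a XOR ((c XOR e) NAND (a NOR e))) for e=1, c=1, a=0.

Substituting: (NOT NOT 0 XOR ((1 XOR 1) NAND (0 NOR 1)))
= 1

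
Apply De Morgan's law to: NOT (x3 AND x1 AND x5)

NOT x3 OR NOT x1 OR NOT x5
De Morgan's: NOT(AND of terms) = OR of negations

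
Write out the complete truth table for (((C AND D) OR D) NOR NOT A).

C | D | A | Output
------------------
0 | 0 | 0 | 0
0 | 0 | 1 | 1
0 | 1 | 0 | 0
0 | 1 | 1 | 0
1 | 0 | 0 | 0
1 | 0 | 1 | 1
1 | 1 | 0 | 0
1 | 1 | 1 | 0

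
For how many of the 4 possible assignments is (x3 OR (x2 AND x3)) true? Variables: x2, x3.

Satisfying assignments: (0,1), (1,1)
Count: 2 out of 4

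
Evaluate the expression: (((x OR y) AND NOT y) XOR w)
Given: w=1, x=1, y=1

Substituting: (((1 OR 1) AND NOT 1) XOR 1)
= 1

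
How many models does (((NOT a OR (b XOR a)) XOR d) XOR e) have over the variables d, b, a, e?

Satisfying assignments: (0,0,0,0), (0,0,1,0), (0,1,0,0), (0,1,1,1), (1,0,0,1), (1,0,1,1), (1,1,0,1), (1,1,1,0)
Count: 8 out of 16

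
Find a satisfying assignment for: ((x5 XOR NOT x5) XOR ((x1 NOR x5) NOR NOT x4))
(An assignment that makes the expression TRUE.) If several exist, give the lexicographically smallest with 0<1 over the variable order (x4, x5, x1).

x4=0, x5=0, x1=0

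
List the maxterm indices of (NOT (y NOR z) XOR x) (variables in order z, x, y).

ΠM(0, 3, 6, 7) = (z OR x OR y) AND (z OR NOT x OR NOT y) AND (NOT z OR NOT x OR y) AND (NOT z OR NOT x OR NOT y)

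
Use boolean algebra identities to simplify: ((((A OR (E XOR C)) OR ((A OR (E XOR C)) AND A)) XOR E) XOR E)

By XOR self-cancellation ((E XOR v) XOR v = E) then absorption (E OR (E AND v) = E):
= (A OR (E XOR C))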